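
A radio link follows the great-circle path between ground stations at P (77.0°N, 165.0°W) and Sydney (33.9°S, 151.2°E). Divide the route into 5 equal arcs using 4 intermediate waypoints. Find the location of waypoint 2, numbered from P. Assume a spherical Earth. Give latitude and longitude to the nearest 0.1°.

Convert each endpoint to a unit vector on the sphere (x = cos φ cos λ, y = cos φ sin λ, z = sin φ).
The central angle between the endpoints is δ = arccos(p₁·p₂) ≈ 1.992 rad (114.1°).
Interpolate at f = 2/5 with slerp weights a = sin((1−f)δ)/sin δ ≈ 1.019, b = sin(fδ)/sin δ ≈ 0.783.
p = a·p₁ + b·p₂ ≈ (-0.791, 0.254, 0.556); φ = arcsin(p_z) ≈ 33.79°, λ = atan2(p_y, p_x) ≈ 162.21°.

≈ (33.8°N, 162.2°E)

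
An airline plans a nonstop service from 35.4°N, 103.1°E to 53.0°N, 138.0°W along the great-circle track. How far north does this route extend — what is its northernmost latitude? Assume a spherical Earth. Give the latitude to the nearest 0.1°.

The great circle lies in the plane with unit normal n̂ = (p₁ × p₂)/|p₁ × p₂|.
Here n̂_z ≈ +0.441; the vertex latitude is φ_max = arccos|n̂_z| ≈ 63.8°.

≈ 63.8°N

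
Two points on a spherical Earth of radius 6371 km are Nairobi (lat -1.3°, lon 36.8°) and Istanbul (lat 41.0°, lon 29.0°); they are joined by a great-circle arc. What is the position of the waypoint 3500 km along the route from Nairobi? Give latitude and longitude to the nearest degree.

The haversine formula gives a central angle δ ≈ 0.749 rad (42.9°) between the endpoints. The total great-circle distance is δ·R ≈ 0.749 × 6371 ≈ 4769 km, so the target fraction is f = 3500/4769 ≈ 0.734.
Interpolate at f ≈ 0.734 with slerp weights a = sin((1−f)δ)/sin δ ≈ 0.291, b = sin(fδ)/sin δ ≈ 0.767.
p = a·p₁ + b·p₂ ≈ (0.739, 0.455, 0.497); φ = arcsin(p_z) ≈ 29.78°, λ = atan2(p_y, p_x) ≈ 31.61°.

≈ lat 30°, lon 32°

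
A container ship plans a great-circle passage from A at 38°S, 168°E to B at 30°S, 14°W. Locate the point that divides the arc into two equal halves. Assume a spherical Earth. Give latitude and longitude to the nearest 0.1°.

Write both endpoints as unit vectors p₁, p₂ with components (cos φ cos λ, cos φ sin λ, sin φ).
The central angle between the endpoints is δ = arccos(p₁·p₂) ≈ 1.954 rad (112.0°).
Interpolate at f = 1/2 with slerp weights a = sin((1−f)δ)/sin δ ≈ 0.894, b = sin(fδ)/sin δ ≈ 0.894.
p = a·p₁ + b·p₂ ≈ (0.062, -0.041, -0.997); φ = arcsin(p_z) ≈ -85.74°, λ = atan2(p_y, p_x) ≈ -33.31°.

≈ 85.7°S, 33.3°W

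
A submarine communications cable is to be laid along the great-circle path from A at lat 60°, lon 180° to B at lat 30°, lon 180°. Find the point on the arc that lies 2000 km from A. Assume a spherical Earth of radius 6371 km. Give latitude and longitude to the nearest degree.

Convert each endpoint to a unit vector on the sphere (x = cos φ cos λ, y = cos φ sin λ, z = sin φ).
The central angle between the endpoints is δ = arccos(p₁·p₂) ≈ 0.524 rad (30.0°). The total great-circle distance is δ·R ≈ 0.524 × 6371 ≈ 3336 km, so the target fraction is f = 2000/3336 ≈ 0.600.
Interpolate at f ≈ 0.600 with slerp weights a = sin((1−f)δ)/sin δ ≈ 0.416, b = sin(fδ)/sin δ ≈ 0.618.
p = a·p₁ + b·p₂ ≈ (-0.743, -0.000, 0.669); φ = arcsin(p_z) ≈ 42.01°, λ = atan2(p_y, p_x) ≈ -180.00°.

≈ lat 42°, lon 180°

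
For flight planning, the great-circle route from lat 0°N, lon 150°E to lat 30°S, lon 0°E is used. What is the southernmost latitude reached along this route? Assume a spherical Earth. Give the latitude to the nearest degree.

The great circle lies in the plane with unit normal n̂ = (p₁ × p₂)/|p₁ × p₂|.
Here n̂_z ≈ -0.655; the vertex latitude is φ_max = arccos|n̂_z| ≈ 49.1°.

≈ 49°S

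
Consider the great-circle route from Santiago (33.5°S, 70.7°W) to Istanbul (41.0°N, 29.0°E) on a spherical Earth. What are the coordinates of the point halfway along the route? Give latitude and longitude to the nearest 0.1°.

≈ (5.8°N, 24.2°W)

Convert each endpoint to a unit vector on the sphere (x = cos φ cos λ, y = cos φ sin λ, z = sin φ).
The central angle between the endpoints is δ = arccos(p₁·p₂) ≈ 2.058 rad (117.9°).
Interpolate at f = 1/2 with slerp weights a = sin((1−f)δ)/sin δ ≈ 0.970, b = sin(fδ)/sin δ ≈ 0.970.
p = a·p₁ + b·p₂ ≈ (0.907, -0.408, 0.101); φ = arcsin(p_z) ≈ 5.79°, λ = atan2(p_y, p_x) ≈ -24.23°.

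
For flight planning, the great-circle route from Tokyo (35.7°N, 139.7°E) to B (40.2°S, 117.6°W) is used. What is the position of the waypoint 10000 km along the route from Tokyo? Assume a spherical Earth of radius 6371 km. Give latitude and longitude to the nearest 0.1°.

From cos δ = sin φ₁ sin φ₂ + cos φ₁ cos φ₂ cos Δλ, the central angle is δ ≈ 2.109 rad (120.9°). The total great-circle distance is δ·R ≈ 2.109 × 6371 ≈ 13440 km, so the target fraction is f = 10000/13440 ≈ 0.744.
Interpolate at f ≈ 0.744 with slerp weights a = sin((1−f)δ)/sin δ ≈ 0.599, b = sin(fδ)/sin δ ≈ 1.165.
p = a·p₁ + b·p₂ ≈ (-0.783, -0.474, -0.403); φ = arcsin(p_z) ≈ -23.73°, λ = atan2(p_y, p_x) ≈ -148.81°.

≈ (23.7°S, 148.8°W)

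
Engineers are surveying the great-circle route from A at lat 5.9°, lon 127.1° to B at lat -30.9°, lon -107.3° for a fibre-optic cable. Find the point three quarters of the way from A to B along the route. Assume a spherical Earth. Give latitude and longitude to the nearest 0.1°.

Convert each endpoint to a unit vector on the sphere (x = cos φ cos λ, y = cos φ sin λ, z = sin φ).
The central angle between the endpoints is δ = arccos(p₁·p₂) ≈ 2.153 rad (123.3°).
Interpolate at f = 3/4 with slerp weights a = sin((1−f)δ)/sin δ ≈ 0.614, b = sin(fδ)/sin δ ≈ 1.196.
p = a·p₁ + b·p₂ ≈ (-0.673, -0.493, -0.551); φ = arcsin(p_z) ≈ -33.44°, λ = atan2(p_y, p_x) ≈ -143.79°.

≈ lat -33.4°, lon -143.8°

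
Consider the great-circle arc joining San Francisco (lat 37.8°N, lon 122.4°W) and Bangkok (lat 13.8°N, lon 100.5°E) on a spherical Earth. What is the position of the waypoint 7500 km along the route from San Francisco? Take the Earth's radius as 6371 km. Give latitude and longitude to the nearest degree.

Convert each endpoint to a unit vector on the sphere (x = cos φ cos λ, y = cos φ sin λ, z = sin φ).
The central angle between the endpoints is δ = arccos(p₁·p₂) ≈ 2.000 rad (114.6°). The total great-circle distance is δ·R ≈ 2.000 × 6371 ≈ 12740 km, so the target fraction is f = 7500/12740 ≈ 0.589.
Interpolate at f ≈ 0.589 with slerp weights a = sin((1−f)δ)/sin δ ≈ 0.806, b = sin(fδ)/sin δ ≈ 1.016.
p = a·p₁ + b·p₂ ≈ (-0.521, 0.432, 0.736); φ = arcsin(p_z) ≈ 47.41°, λ = atan2(p_y, p_x) ≈ 140.33°.

≈ lat 47°N, lon 140°E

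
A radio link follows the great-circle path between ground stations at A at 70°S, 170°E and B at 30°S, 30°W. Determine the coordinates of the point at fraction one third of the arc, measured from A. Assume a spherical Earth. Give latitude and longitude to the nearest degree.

From cos δ = sin φ₁ sin φ₂ + cos φ₁ cos φ₂ cos Δλ, the central angle is δ ≈ 1.378 rad (79.0°).
Interpolate at f = 1/3 with slerp weights a = sin((1−f)δ)/sin δ ≈ 0.810, b = sin(fδ)/sin δ ≈ 0.452.
p = a·p₁ + b·p₂ ≈ (0.066, -0.148, -0.987); φ = arcsin(p_z) ≈ -80.70°, λ = atan2(p_y, p_x) ≈ -65.88°.

≈ 81°S, 66°W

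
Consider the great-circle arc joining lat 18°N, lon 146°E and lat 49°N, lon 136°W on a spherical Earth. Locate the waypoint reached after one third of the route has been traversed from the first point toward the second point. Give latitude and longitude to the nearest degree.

Write both endpoints as unit vectors p₁, p₂ with components (cos φ cos λ, cos φ sin λ, sin φ).
The central angle between the endpoints is δ = arccos(p₁·p₂) ≈ 1.199 rad (68.7°).
Interpolate at f = 1/3 with slerp weights a = sin((1−f)δ)/sin δ ≈ 0.770, b = sin(fδ)/sin δ ≈ 0.418.
p = a·p₁ + b·p₂ ≈ (-0.804, 0.219, 0.553); φ = arcsin(p_z) ≈ 33.58°, λ = atan2(p_y, p_x) ≈ 164.77°.

≈ lat 34°N, lon 165°E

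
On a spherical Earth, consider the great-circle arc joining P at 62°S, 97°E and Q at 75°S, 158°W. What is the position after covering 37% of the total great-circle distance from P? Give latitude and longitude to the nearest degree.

≈ 73°S, 116°E

Convert each endpoint to a unit vector on the sphere (x = cos φ cos λ, y = cos φ sin λ, z = sin φ).
The central angle between the endpoints is δ = arccos(p₁·p₂) ≈ 0.607 rad (34.8°).
Interpolate at f = 0.37 with slerp weights a = sin((1−f)δ)/sin δ ≈ 0.654, b = sin(fδ)/sin δ ≈ 0.390.
p = a·p₁ + b·p₂ ≈ (-0.131, 0.267, -0.955); φ = arcsin(p_z) ≈ -72.70°, λ = atan2(p_y, p_x) ≈ 116.16°.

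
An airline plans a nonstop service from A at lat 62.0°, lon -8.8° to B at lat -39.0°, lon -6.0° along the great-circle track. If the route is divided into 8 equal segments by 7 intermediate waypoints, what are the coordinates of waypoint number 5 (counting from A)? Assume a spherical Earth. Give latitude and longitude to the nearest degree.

≈ lat -1°, lon -7°

Convert each endpoint to a unit vector on the sphere (x = cos φ cos λ, y = cos φ sin λ, z = sin φ).
The central angle between the endpoints is δ = arccos(p₁·p₂) ≈ 1.763 rad (101.0°).
Interpolate at f = 5/8 with slerp weights a = sin((1−f)δ)/sin δ ≈ 0.626, b = sin(fδ)/sin δ ≈ 0.909.
p = a·p₁ + b·p₂ ≈ (0.993, -0.119, -0.020); φ = arcsin(p_z) ≈ -1.12°, λ = atan2(p_y, p_x) ≈ -6.82°.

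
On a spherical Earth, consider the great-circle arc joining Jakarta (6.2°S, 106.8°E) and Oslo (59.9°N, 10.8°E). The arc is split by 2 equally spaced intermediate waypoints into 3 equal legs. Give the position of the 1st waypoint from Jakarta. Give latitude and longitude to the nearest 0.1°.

Convert each endpoint to a unit vector on the sphere (x = cos φ cos λ, y = cos φ sin λ, z = sin φ).
The central angle between the endpoints is δ = arccos(p₁·p₂) ≈ 1.717 rad (98.4°).
Interpolate at f = 1/3 with slerp weights a = sin((1−f)δ)/sin δ ≈ 0.920, b = sin(fδ)/sin δ ≈ 0.547.
p = a·p₁ + b·p₂ ≈ (0.005, 0.927, 0.374); φ = arcsin(p_z) ≈ 21.97°, λ = atan2(p_y, p_x) ≈ 89.68°.

≈ 22.0°N, 89.7°E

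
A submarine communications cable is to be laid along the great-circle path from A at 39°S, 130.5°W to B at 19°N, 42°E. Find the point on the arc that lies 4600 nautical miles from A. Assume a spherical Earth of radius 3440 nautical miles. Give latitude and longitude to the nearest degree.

≈ 59°S, 9°E

Convert each endpoint to a unit vector on the sphere (x = cos φ cos λ, y = cos φ sin λ, z = sin φ).
The central angle between the endpoints is δ = arccos(p₁·p₂) ≈ 2.775 rad (159.0°). The total great-circle distance is δ·R ≈ 2.775 × 3440 ≈ 9545 nmi, so the target fraction is f = 4600/9545 ≈ 0.482.
Interpolate at f ≈ 0.482 with slerp weights a = sin((1−f)δ)/sin δ ≈ 2.762, b = sin(fδ)/sin δ ≈ 2.711.
p = a·p₁ + b·p₂ ≈ (0.511, 0.083, -0.856); φ = arcsin(p_z) ≈ -58.82°, λ = atan2(p_y, p_x) ≈ 9.23°.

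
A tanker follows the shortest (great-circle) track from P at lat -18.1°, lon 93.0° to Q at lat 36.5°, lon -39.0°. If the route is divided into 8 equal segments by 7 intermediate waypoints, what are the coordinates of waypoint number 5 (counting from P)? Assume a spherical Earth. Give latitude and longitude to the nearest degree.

≈ lat 29°, lon 21°

From cos δ = sin φ₁ sin φ₂ + cos φ₁ cos φ₂ cos Δλ, the central angle is δ ≈ 2.341 rad (134.1°).
Interpolate at f = 5/8 with slerp weights a = sin((1−f)δ)/sin δ ≈ 1.071, b = sin(fδ)/sin δ ≈ 1.385.
p = a·p₁ + b·p₂ ≈ (0.812, 0.317, 0.491); φ = arcsin(p_z) ≈ 29.39°, λ = atan2(p_y, p_x) ≈ 21.31°.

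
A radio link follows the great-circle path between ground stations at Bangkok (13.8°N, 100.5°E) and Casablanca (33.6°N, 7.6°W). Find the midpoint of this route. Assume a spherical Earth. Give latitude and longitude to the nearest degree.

≈ 37°N, 52°E

Write both endpoints as unit vectors p₁, p₂ with components (cos φ cos λ, cos φ sin λ, sin φ).
The central angle between the endpoints is δ = arccos(p₁·p₂) ≈ 1.690 rad (96.9°).
Interpolate at f = 1/2 with slerp weights a = sin((1−f)δ)/sin δ ≈ 0.753, b = sin(fδ)/sin δ ≈ 0.753.
p = a·p₁ + b·p₂ ≈ (0.489, 0.636, 0.597); φ = arcsin(p_z) ≈ 36.63°, λ = atan2(p_y, p_x) ≈ 52.48°.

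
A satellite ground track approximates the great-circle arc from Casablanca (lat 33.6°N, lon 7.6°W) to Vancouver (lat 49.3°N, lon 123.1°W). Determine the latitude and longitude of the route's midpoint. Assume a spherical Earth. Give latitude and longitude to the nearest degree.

≈ lat 58°N, lon 54°W

The haversine formula gives a central angle δ ≈ 1.384 rad (79.3°) between the endpoints.
Interpolate at f = 1/2 with slerp weights a = sin((1−f)δ)/sin δ ≈ 0.649, b = sin(fδ)/sin δ ≈ 0.649.
p = a·p₁ + b·p₂ ≈ (0.305, -0.426, 0.852); φ = arcsin(p_z) ≈ 58.39°, λ = atan2(p_y, p_x) ≈ -54.43°.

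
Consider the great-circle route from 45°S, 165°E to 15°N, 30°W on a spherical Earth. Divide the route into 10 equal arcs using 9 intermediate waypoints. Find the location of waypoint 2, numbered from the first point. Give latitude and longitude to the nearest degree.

Write both endpoints as unit vectors p₁, p₂ with components (cos φ cos λ, cos φ sin λ, sin φ).
The central angle between the endpoints is δ = arccos(p₁·p₂) ≈ 2.573 rad (147.4°).
Interpolate at f = 2/10 with slerp weights a = sin((1−f)δ)/sin δ ≈ 1.641, b = sin(fδ)/sin δ ≈ 0.914.
p = a·p₁ + b·p₂ ≈ (-0.356, -0.141, -0.924); φ = arcsin(p_z) ≈ -67.48°, λ = atan2(p_y, p_x) ≈ -158.35°.

≈ 67°S, 158°W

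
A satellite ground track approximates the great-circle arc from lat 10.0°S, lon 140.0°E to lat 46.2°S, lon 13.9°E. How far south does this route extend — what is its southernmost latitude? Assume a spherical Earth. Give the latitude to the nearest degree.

≈ 55°S

The great circle lies in the plane with unit normal n̂ = (p₁ × p₂)/|p₁ × p₂|.
Here n̂_z ≈ -0.573; the vertex latitude is φ_max = arccos|n̂_z| ≈ 55.0°.
Check via Clairaut: cos φ_max = |cos φ₁| · sin C = cos(10.0°)·sin(144.4°) ≈ 0.573, again giving ≈ 55.0°.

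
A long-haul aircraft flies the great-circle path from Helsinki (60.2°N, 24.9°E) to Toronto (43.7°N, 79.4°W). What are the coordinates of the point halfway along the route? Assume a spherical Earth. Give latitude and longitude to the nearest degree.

≈ 64°N, 41°W

Write both endpoints as unit vectors p₁, p₂ with components (cos φ cos λ, cos φ sin λ, sin φ).
The central angle between the endpoints is δ = arccos(p₁·p₂) ≈ 1.035 rad (59.3°).
Interpolate at f = 1/2 with slerp weights a = sin((1−f)δ)/sin δ ≈ 0.575, b = sin(fδ)/sin δ ≈ 0.575.
p = a·p₁ + b·p₂ ≈ (0.336, -0.288, 0.897); φ = arcsin(p_z) ≈ 63.72°, λ = atan2(p_y, p_x) ≈ -40.66°.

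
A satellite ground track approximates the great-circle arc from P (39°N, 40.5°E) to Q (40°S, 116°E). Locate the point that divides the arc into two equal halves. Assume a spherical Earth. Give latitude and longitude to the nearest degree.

≈ (1°S, 78°E)

Write both endpoints as unit vectors p₁, p₂ with components (cos φ cos λ, cos φ sin λ, sin φ).
The central angle between the endpoints is δ = arccos(p₁·p₂) ≈ 1.829 rad (104.8°).
Interpolate at f = 1/2 with slerp weights a = sin((1−f)δ)/sin δ ≈ 0.819, b = sin(fδ)/sin δ ≈ 0.819.
p = a·p₁ + b·p₂ ≈ (0.209, 0.978, -0.011); φ = arcsin(p_z) ≈ -0.63°, λ = atan2(p_y, p_x) ≈ 77.93°.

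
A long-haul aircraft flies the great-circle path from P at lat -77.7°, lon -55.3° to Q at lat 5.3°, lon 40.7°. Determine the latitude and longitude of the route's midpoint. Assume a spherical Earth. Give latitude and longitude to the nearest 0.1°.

≈ lat -41.6°, lon 28.4°

Convert each endpoint to a unit vector on the sphere (x = cos φ cos λ, y = cos φ sin λ, z = sin φ).
The central angle between the endpoints is δ = arccos(p₁·p₂) ≈ 1.683 rad (96.5°).
Interpolate at f = 1/2 with slerp weights a = sin((1−f)δ)/sin δ ≈ 0.751, b = sin(fδ)/sin δ ≈ 0.751.
p = a·p₁ + b·p₂ ≈ (0.658, 0.356, -0.664); φ = arcsin(p_z) ≈ -41.61°, λ = atan2(p_y, p_x) ≈ 28.42°.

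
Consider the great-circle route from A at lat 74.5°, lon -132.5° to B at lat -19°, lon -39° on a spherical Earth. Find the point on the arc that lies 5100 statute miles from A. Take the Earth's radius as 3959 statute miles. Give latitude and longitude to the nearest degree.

≈ lat 15°, lon -49°

The haversine formula gives a central angle δ ≈ 1.906 rad (109.2°) between the endpoints. The total great-circle distance is δ·R ≈ 1.906 × 3959 ≈ 7547 mi, so the target fraction is f = 5100/7547 ≈ 0.676.
Interpolate at f ≈ 0.676 with slerp weights a = sin((1−f)δ)/sin δ ≈ 0.614, b = sin(fδ)/sin δ ≈ 1.017.
p = a·p₁ + b·p₂ ≈ (0.637, -0.726, 0.260); φ = arcsin(p_z) ≈ 15.08°, λ = atan2(p_y, p_x) ≈ -48.76°.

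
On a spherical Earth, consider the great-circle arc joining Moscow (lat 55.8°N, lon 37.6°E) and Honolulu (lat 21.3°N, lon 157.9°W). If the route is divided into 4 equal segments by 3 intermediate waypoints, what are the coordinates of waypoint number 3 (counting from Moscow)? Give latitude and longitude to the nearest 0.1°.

≈ lat 46.4°N, lon 163.4°W

Write both endpoints as unit vectors p₁, p₂ with components (cos φ cos λ, cos φ sin λ, sin φ).
The central angle between the endpoints is δ = arccos(p₁·p₂) ≈ 1.776 rad (101.8°).
Interpolate at f = 3/4 with slerp weights a = sin((1−f)δ)/sin δ ≈ 0.439, b = sin(fδ)/sin δ ≈ 0.993.
p = a·p₁ + b·p₂ ≈ (-0.661, -0.197, 0.724); φ = arcsin(p_z) ≈ 46.35°, λ = atan2(p_y, p_x) ≈ -163.38°.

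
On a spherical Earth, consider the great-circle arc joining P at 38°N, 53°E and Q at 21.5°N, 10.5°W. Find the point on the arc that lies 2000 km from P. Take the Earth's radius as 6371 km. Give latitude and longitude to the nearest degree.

≈ 37°N, 30°E

Convert each endpoint to a unit vector on the sphere (x = cos φ cos λ, y = cos φ sin λ, z = sin φ).
The central angle between the endpoints is δ = arccos(p₁·p₂) ≈ 0.985 rad (56.4°). The total great-circle distance is δ·R ≈ 0.985 × 6371 ≈ 6276 km, so the target fraction is f = 2000/6276 ≈ 0.319.
Interpolate at f ≈ 0.319 with slerp weights a = sin((1−f)δ)/sin δ ≈ 0.746, b = sin(fδ)/sin δ ≈ 0.371.
p = a·p₁ + b·p₂ ≈ (0.693, 0.407, 0.595); φ = arcsin(p_z) ≈ 36.53°, λ = atan2(p_y, p_x) ≈ 30.42°.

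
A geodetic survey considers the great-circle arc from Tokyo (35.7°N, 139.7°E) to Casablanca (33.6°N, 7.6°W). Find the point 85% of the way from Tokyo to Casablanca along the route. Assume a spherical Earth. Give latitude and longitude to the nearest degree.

≈ 47°N, 3°E

Write both endpoints as unit vectors p₁, p₂ with components (cos φ cos λ, cos φ sin λ, sin φ).
The central angle between the endpoints is δ = arccos(p₁·p₂) ≈ 1.820 rad (104.3°).
Interpolate at f = 0.85 with slerp weights a = sin((1−f)δ)/sin δ ≈ 0.278, b = sin(fδ)/sin δ ≈ 1.031.
p = a·p₁ + b·p₂ ≈ (0.679, 0.032, 0.733); φ = arcsin(p_z) ≈ 47.15°, λ = atan2(p_y, p_x) ≈ 2.74°.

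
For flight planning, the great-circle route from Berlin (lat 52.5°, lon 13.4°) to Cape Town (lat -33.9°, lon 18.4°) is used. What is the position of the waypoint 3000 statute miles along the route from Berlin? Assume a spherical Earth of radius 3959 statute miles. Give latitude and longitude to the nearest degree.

≈ lat 9°, lon 16°

Write both endpoints as unit vectors p₁, p₂ with components (cos φ cos λ, cos φ sin λ, sin φ).
The central angle between the endpoints is δ = arccos(p₁·p₂) ≈ 1.510 rad (86.5°). The total great-circle distance is δ·R ≈ 1.510 × 3959 ≈ 5978 mi, so the target fraction is f = 3000/5978 ≈ 0.502.
Interpolate at f ≈ 0.502 with slerp weights a = sin((1−f)δ)/sin δ ≈ 0.684, b = sin(fδ)/sin δ ≈ 0.689.
p = a·p₁ + b·p₂ ≈ (0.948, 0.277, 0.159); φ = arcsin(p_z) ≈ 9.15°, λ = atan2(p_y, p_x) ≈ 16.29°.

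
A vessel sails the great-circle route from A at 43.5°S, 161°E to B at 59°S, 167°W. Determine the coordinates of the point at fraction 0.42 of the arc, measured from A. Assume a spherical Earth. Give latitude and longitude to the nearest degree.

≈ 51°S, 172°E

Write both endpoints as unit vectors p₁, p₂ with components (cos φ cos λ, cos φ sin λ, sin φ).
The central angle between the endpoints is δ = arccos(p₁·p₂) ≈ 0.435 rad (24.9°).
Interpolate at f = 0.42 with slerp weights a = sin((1−f)δ)/sin δ ≈ 0.592, b = sin(fδ)/sin δ ≈ 0.431.
p = a·p₁ + b·p₂ ≈ (-0.623, 0.090, -0.777); φ = arcsin(p_z) ≈ -51.02°, λ = atan2(p_y, p_x) ≈ 171.78°.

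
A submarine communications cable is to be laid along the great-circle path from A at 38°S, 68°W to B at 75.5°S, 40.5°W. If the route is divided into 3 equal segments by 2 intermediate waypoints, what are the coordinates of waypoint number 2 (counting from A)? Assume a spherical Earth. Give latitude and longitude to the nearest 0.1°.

Convert each endpoint to a unit vector on the sphere (x = cos φ cos λ, y = cos φ sin λ, z = sin φ).
The central angle between the endpoints is δ = arccos(p₁·p₂) ≈ 0.690 rad (39.6°).
Interpolate at f = 2/3 with slerp weights a = sin((1−f)δ)/sin δ ≈ 0.358, b = sin(fδ)/sin δ ≈ 0.697.
p = a·p₁ + b·p₂ ≈ (0.239, -0.375, -0.896); φ = arcsin(p_z) ≈ -63.61°, λ = atan2(p_y, p_x) ≈ -57.55°.

≈ 63.6°S, 57.5°W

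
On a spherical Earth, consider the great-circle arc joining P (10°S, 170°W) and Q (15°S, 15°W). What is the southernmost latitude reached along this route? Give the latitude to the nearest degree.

The great circle lies in the plane with unit normal n̂ = (p₁ × p₂)/|p₁ × p₂|.
Here n̂_z ≈ +0.697; the vertex latitude is φ_max = arccos|n̂_z| ≈ 45.8°.
Check via Clairaut: cos φ_max = |cos φ₁| · sin C = cos(10.0°)·sin(134.9°) ≈ 0.697, again giving ≈ 45.8°.

≈ 46°S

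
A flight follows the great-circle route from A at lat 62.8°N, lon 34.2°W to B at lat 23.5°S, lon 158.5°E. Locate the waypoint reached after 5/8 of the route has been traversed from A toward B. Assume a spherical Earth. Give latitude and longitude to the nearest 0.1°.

Convert each endpoint to a unit vector on the sphere (x = cos φ cos λ, y = cos φ sin λ, z = sin φ).
The central angle between the endpoints is δ = arccos(p₁·p₂) ≈ 2.440 rad (139.8°).
Interpolate at f = 5/8 with slerp weights a = sin((1−f)δ)/sin δ ≈ 1.227, b = sin(fδ)/sin δ ≈ 1.547.
p = a·p₁ + b·p₂ ≈ (-0.856, 0.205, 0.475); φ = arcsin(p_z) ≈ 28.34°, λ = atan2(p_y, p_x) ≈ 166.56°.

≈ lat 28.3°N, lon 166.6°E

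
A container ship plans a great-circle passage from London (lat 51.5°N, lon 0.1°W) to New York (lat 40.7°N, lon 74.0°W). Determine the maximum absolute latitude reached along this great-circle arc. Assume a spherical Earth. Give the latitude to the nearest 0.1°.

The great circle lies in the plane with unit normal n̂ = (p₁ × p₂)/|p₁ × p₂|.
Here n̂_z ≈ -0.591; the vertex latitude is φ_max = arccos|n̂_z| ≈ 53.8°.
Check via Clairaut: cos φ_max = |cos φ₁| · sin C = cos(51.5°)·sin(71.7°) ≈ 0.591, again giving ≈ 53.8°.

≈ 53.8°N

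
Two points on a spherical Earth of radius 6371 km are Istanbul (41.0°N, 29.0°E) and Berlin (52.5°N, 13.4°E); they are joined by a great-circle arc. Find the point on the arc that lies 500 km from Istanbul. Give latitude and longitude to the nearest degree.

≈ (45°N, 25°E)

From cos δ = sin φ₁ sin φ₂ + cos φ₁ cos φ₂ cos Δλ, the central angle is δ ≈ 0.273 rad (15.6°). The total great-circle distance is δ·R ≈ 0.273 × 6371 ≈ 1738 km, so the target fraction is f = 500/1738 ≈ 0.288.
Interpolate at f ≈ 0.288 with slerp weights a = sin((1−f)δ)/sin δ ≈ 0.717, b = sin(fδ)/sin δ ≈ 0.291.
p = a·p₁ + b·p₂ ≈ (0.645, 0.303, 0.701); φ = arcsin(p_z) ≈ 44.51°, λ = atan2(p_y, p_x) ≈ 25.17°.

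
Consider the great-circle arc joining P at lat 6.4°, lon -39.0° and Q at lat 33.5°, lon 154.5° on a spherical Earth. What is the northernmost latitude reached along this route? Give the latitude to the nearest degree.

≈ 73°

The great circle lies in the plane with unit normal n̂ = (p₁ × p₂)/|p₁ × p₂|.
Here n̂_z ≈ -0.290; the vertex latitude is φ_max = arccos|n̂_z| ≈ 73.2°.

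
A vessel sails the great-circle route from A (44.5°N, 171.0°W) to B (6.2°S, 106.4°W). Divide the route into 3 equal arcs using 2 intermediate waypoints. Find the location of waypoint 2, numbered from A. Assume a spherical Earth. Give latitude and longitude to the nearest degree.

Convert each endpoint to a unit vector on the sphere (x = cos φ cos λ, y = cos φ sin λ, z = sin φ).
The central angle between the endpoints is δ = arccos(p₁·p₂) ≈ 1.340 rad (76.8°).
Interpolate at f = 2/3 with slerp weights a = sin((1−f)δ)/sin δ ≈ 0.444, b = sin(fδ)/sin δ ≈ 0.800.
p = a·p₁ + b·p₂ ≈ (-0.537, -0.813, 0.225); φ = arcsin(p_z) ≈ 12.98°, λ = atan2(p_y, p_x) ≈ -123.46°.

≈ (13°N, 123°W)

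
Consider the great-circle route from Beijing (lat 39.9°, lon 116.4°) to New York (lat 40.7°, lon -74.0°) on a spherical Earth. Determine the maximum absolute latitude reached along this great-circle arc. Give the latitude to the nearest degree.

The great circle lies in the plane with unit normal n̂ = (p₁ × p₂)/|p₁ × p₂|.
Here n̂_z ≈ +0.106; the vertex latitude is φ_max = arccos|n̂_z| ≈ 83.9°.
Check via Clairaut: cos φ_max = |cos φ₁| · sin C = cos(39.9°)·sin(8.0°) ≈ 0.106, again giving ≈ 83.9°.

≈ 84°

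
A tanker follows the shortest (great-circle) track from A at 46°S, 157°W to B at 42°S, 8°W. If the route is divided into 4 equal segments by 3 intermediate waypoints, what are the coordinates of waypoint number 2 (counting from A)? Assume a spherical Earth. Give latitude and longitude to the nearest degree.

≈ 74°S, 76°W

The haversine formula gives a central angle δ ≈ 1.532 rad (87.8°) between the endpoints.
Interpolate at f = 2/4 with slerp weights a = sin((1−f)δ)/sin δ ≈ 0.694, b = sin(fδ)/sin δ ≈ 0.694.
p = a·p₁ + b·p₂ ≈ (0.067, -0.260, -0.963); φ = arcsin(p_z) ≈ -74.42°, λ = atan2(p_y, p_x) ≈ -75.57°.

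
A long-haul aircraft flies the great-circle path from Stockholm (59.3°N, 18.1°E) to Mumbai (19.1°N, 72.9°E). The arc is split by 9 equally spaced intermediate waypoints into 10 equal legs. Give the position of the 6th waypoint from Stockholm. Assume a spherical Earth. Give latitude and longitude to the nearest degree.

≈ (38°N, 59°E)

Convert each endpoint to a unit vector on the sphere (x = cos φ cos λ, y = cos φ sin λ, z = sin φ).
The central angle between the endpoints is δ = arccos(p₁·p₂) ≈ 0.977 rad (56.0°).
Interpolate at f = 6/10 with slerp weights a = sin((1−f)δ)/sin δ ≈ 0.460, b = sin(fδ)/sin δ ≈ 0.667.
p = a·p₁ + b·p₂ ≈ (0.408, 0.676, 0.614); φ = arcsin(p_z) ≈ 37.85°, λ = atan2(p_y, p_x) ≈ 58.85°.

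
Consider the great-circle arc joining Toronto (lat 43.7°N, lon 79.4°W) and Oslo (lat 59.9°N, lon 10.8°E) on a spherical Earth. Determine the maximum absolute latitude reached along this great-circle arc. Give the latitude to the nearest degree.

The great circle lies in the plane with unit normal n̂ = (p₁ × p₂)/|p₁ × p₂|.
Here n̂_z ≈ +0.452; the vertex latitude is φ_max = arccos|n̂_z| ≈ 63.1°.
Check via Clairaut: cos φ_max = |cos φ₁| · sin C = cos(43.7°)·sin(38.7°) ≈ 0.452, again giving ≈ 63.1°.

≈ 63°N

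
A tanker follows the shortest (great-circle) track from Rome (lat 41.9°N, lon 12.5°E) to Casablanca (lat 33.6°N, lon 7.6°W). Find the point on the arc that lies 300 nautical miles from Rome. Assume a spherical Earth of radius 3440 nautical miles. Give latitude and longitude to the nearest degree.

Write both endpoints as unit vectors p₁, p₂ with components (cos φ cos λ, cos φ sin λ, sin φ).
The central angle between the endpoints is δ = arccos(p₁·p₂) ≈ 0.312 rad (17.9°). The total great-circle distance is δ·R ≈ 0.312 × 3440 ≈ 1073 nmi, so the target fraction is f = 300/1073 ≈ 0.280.
Interpolate at f ≈ 0.280 with slerp weights a = sin((1−f)δ)/sin δ ≈ 0.726, b = sin(fδ)/sin δ ≈ 0.284.
p = a·p₁ + b·p₂ ≈ (0.762, 0.086, 0.642); φ = arcsin(p_z) ≈ 39.94°, λ = atan2(p_y, p_x) ≈ 6.42°.

≈ lat 40°N, lon 6°E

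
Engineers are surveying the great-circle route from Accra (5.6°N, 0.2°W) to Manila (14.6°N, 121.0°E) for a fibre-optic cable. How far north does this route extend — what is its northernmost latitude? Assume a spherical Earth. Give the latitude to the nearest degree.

≈ 21°N

The great circle lies in the plane with unit normal n̂ = (p₁ × p₂)/|p₁ × p₂|.
Here n̂_z ≈ +0.936; the vertex latitude is φ_max = arccos|n̂_z| ≈ 20.7°.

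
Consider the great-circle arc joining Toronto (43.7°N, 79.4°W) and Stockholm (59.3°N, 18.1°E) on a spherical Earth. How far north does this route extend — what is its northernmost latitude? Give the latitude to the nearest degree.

The great circle lies in the plane with unit normal n̂ = (p₁ × p₂)/|p₁ × p₂|.
Here n̂_z ≈ +0.437; the vertex latitude is φ_max = arccos|n̂_z| ≈ 64.1°.

≈ 64°N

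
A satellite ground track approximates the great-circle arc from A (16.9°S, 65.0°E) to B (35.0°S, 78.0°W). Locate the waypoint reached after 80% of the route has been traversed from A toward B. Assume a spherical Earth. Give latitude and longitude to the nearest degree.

≈ (51°S, 54°W)

Write both endpoints as unit vectors p₁, p₂ with components (cos φ cos λ, cos φ sin λ, sin φ).
The central angle between the endpoints is δ = arccos(p₁·p₂) ≈ 2.048 rad (117.3°).
Interpolate at f = 0.80 with slerp weights a = sin((1−f)δ)/sin δ ≈ 0.448, b = sin(fδ)/sin δ ≈ 1.123.
p = a·p₁ + b·p₂ ≈ (0.373, -0.511, -0.775); φ = arcsin(p_z) ≈ -50.76°, λ = atan2(p_y, p_x) ≈ -53.91°.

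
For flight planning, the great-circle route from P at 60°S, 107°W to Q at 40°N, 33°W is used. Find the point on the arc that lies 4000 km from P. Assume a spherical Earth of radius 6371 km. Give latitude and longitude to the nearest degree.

The haversine formula gives a central angle δ ≈ 2.039 rad (116.8°) between the endpoints. The total great-circle distance is δ·R ≈ 2.039 × 6371 ≈ 12989 km, so the target fraction is f = 4000/12989 ≈ 0.308.
Interpolate at f ≈ 0.308 with slerp weights a = sin((1−f)δ)/sin δ ≈ 1.106, b = sin(fδ)/sin δ ≈ 0.658.
p = a·p₁ + b·p₂ ≈ (0.261, -0.804, -0.535); φ = arcsin(p_z) ≈ -32.34°, λ = atan2(p_y, p_x) ≈ -72.00°.

≈ 32°S, 72°W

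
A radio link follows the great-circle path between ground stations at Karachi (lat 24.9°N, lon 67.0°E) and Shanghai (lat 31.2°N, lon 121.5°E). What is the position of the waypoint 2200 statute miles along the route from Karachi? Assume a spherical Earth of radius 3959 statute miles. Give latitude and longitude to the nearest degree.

Write both endpoints as unit vectors p₁, p₂ with components (cos φ cos λ, cos φ sin λ, sin φ).
The central angle between the endpoints is δ = arccos(p₁·p₂) ≈ 0.838 rad (48.0°). The total great-circle distance is δ·R ≈ 0.838 × 3959 ≈ 3319 mi, so the target fraction is f = 2200/3319 ≈ 0.663.
Interpolate at f ≈ 0.663 with slerp weights a = sin((1−f)δ)/sin δ ≈ 0.375, b = sin(fδ)/sin δ ≈ 0.709.
p = a·p₁ + b·p₂ ≈ (-0.184, 0.831, 0.525); φ = arcsin(p_z) ≈ 31.70°, λ = atan2(p_y, p_x) ≈ 102.50°.

≈ lat 32°N, lon 102°E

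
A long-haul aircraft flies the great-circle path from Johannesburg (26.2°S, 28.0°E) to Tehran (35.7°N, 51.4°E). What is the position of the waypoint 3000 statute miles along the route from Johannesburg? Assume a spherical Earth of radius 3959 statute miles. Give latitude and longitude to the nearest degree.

Write both endpoints as unit vectors p₁, p₂ with components (cos φ cos λ, cos φ sin λ, sin φ).
The central angle between the endpoints is δ = arccos(p₁·p₂) ≈ 1.147 rad (65.7°). The total great-circle distance is δ·R ≈ 1.147 × 3959 ≈ 4542 mi, so the target fraction is f = 3000/4542 ≈ 0.661.
Interpolate at f ≈ 0.661 with slerp weights a = sin((1−f)δ)/sin δ ≈ 0.416, b = sin(fδ)/sin δ ≈ 0.754.
p = a·p₁ + b·p₂ ≈ (0.712, 0.654, 0.256); φ = arcsin(p_z) ≈ 14.84°, λ = atan2(p_y, p_x) ≈ 42.57°.

≈ 15°N, 43°E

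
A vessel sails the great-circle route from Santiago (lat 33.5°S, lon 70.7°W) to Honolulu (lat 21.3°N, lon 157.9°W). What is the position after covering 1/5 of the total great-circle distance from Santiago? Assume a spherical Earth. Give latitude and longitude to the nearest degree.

Convert each endpoint to a unit vector on the sphere (x = cos φ cos λ, y = cos φ sin λ, z = sin φ).
The central angle between the endpoints is δ = arccos(p₁·p₂) ≈ 1.734 rad (99.4°).
Interpolate at f = 1/5 with slerp weights a = sin((1−f)δ)/sin δ ≈ 0.996, b = sin(fδ)/sin δ ≈ 0.344.
p = a·p₁ + b·p₂ ≈ (-0.023, -0.905, -0.425); φ = arcsin(p_z) ≈ -25.14°, λ = atan2(p_y, p_x) ≈ -91.44°.

≈ lat 25°S, lon 91°W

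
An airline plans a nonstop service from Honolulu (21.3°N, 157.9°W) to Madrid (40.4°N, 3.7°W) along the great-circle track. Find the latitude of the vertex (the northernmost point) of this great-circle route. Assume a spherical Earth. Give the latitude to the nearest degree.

The great circle lies in the plane with unit normal n̂ = (p₁ × p₂)/|p₁ × p₂|.
Here n̂_z ≈ +0.337; the vertex latitude is φ_max = arccos|n̂_z| ≈ 70.3°.
Check via Clairaut: cos φ_max = |cos φ₁| · sin C = cos(21.3°)·sin(21.2°) ≈ 0.337, again giving ≈ 70.3°.

≈ 70°N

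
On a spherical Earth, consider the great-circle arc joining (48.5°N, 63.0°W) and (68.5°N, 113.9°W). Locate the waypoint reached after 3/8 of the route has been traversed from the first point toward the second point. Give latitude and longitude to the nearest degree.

Write both endpoints as unit vectors p₁, p₂ with components (cos φ cos λ, cos φ sin λ, sin φ).
The central angle between the endpoints is δ = arccos(p₁·p₂) ≈ 0.555 rad (31.8°).
Interpolate at f = 3/8 with slerp weights a = sin((1−f)δ)/sin δ ≈ 0.645, b = sin(fδ)/sin δ ≈ 0.392.
p = a·p₁ + b·p₂ ≈ (0.136, -0.512, 0.848); φ = arcsin(p_z) ≈ 58.00°, λ = atan2(p_y, p_x) ≈ -75.15°.

≈ (58°N, 75°W)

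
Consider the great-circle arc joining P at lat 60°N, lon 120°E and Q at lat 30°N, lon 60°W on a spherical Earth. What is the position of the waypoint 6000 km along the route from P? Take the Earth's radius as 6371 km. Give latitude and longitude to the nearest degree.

≈ lat 66°N, lon 60°W

Convert each endpoint to a unit vector on the sphere (x = cos φ cos λ, y = cos φ sin λ, z = sin φ).
The central angle between the endpoints is δ = arccos(p₁·p₂) ≈ 1.571 rad (90.0°). The total great-circle distance is δ·R ≈ 1.571 × 6371 ≈ 10008 km, so the target fraction is f = 6000/10008 ≈ 0.600.
Interpolate at f ≈ 0.600 with slerp weights a = sin((1−f)δ)/sin δ ≈ 0.588, b = sin(fδ)/sin δ ≈ 0.809.
p = a·p₁ + b·p₂ ≈ (0.203, -0.352, 0.914); φ = arcsin(p_z) ≈ 66.04°, λ = atan2(p_y, p_x) ≈ -60.00°.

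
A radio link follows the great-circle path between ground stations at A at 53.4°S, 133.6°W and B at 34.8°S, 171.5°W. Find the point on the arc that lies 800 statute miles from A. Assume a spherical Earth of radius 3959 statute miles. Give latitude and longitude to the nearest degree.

≈ 48°S, 150°W

The haversine formula gives a central angle δ ≈ 0.565 rad (32.4°) between the endpoints. The total great-circle distance is δ·R ≈ 0.565 × 3959 ≈ 2237 mi, so the target fraction is f = 800/2237 ≈ 0.358.
Interpolate at f ≈ 0.358 with slerp weights a = sin((1−f)δ)/sin δ ≈ 0.663, b = sin(fδ)/sin δ ≈ 0.375.
p = a·p₁ + b·p₂ ≈ (-0.577, -0.332, -0.746); φ = arcsin(p_z) ≈ -48.27°, λ = atan2(p_y, p_x) ≈ -150.10°.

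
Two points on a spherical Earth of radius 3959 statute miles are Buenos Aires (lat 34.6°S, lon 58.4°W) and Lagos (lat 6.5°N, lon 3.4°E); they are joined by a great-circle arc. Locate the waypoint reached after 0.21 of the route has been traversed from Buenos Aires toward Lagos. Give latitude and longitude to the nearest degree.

≈ lat 28°S, lon 43°W

Write both endpoints as unit vectors p₁, p₂ with components (cos φ cos λ, cos φ sin λ, sin φ).
The central angle between the endpoints is δ = arccos(p₁·p₂) ≈ 1.243 rad (71.2°).
Interpolate at f = 0.21 with slerp weights a = sin((1−f)δ)/sin δ ≈ 0.878, b = sin(fδ)/sin δ ≈ 0.273.
p = a·p₁ + b·p₂ ≈ (0.649, -0.600, -0.468); φ = arcsin(p_z) ≈ -27.90°, λ = atan2(p_y, p_x) ≈ -42.73°.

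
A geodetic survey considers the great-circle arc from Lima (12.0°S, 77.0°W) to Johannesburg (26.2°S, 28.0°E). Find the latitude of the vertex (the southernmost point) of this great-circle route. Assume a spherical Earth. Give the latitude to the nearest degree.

≈ 31°S

The great circle lies in the plane with unit normal n̂ = (p₁ × p₂)/|p₁ × p₂|.
Here n̂_z ≈ +0.856; the vertex latitude is φ_max = arccos|n̂_z| ≈ 31.2°.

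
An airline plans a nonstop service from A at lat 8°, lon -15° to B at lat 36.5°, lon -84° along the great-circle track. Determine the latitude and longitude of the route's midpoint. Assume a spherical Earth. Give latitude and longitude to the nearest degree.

≈ lat 26°, lon -45°

Write both endpoints as unit vectors p₁, p₂ with components (cos φ cos λ, cos φ sin λ, sin φ).
The central angle between the endpoints is δ = arccos(p₁·p₂) ≈ 1.194 rad (68.4°).
Interpolate at f = 1/2 with slerp weights a = sin((1−f)δ)/sin δ ≈ 0.605, b = sin(fδ)/sin δ ≈ 0.605.
p = a·p₁ + b·p₂ ≈ (0.629, -0.638, 0.444); φ = arcsin(p_z) ≈ 26.34°, λ = atan2(p_y, p_x) ≈ -45.42°.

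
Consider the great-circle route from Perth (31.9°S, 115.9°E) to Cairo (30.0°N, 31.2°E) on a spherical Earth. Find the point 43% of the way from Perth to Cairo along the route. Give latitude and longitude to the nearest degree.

Write both endpoints as unit vectors p₁, p₂ with components (cos φ cos λ, cos φ sin λ, sin φ).
The central angle between the endpoints is δ = arccos(p₁·p₂) ≈ 1.768 rad (101.3°).
Interpolate at f = 0.43 with slerp weights a = sin((1−f)δ)/sin δ ≈ 0.863, b = sin(fδ)/sin δ ≈ 0.703.
p = a·p₁ + b·p₂ ≈ (0.201, 0.974, -0.104); φ = arcsin(p_z) ≈ -5.99°, λ = atan2(p_y, p_x) ≈ 78.35°.

≈ 6°S, 78°E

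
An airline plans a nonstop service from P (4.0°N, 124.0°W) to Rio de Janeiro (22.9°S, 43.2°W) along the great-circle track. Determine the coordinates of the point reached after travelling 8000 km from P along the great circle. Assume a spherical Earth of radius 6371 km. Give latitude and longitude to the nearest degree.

≈ (21°S, 55°W)

Write both endpoints as unit vectors p₁, p₂ with components (cos φ cos λ, cos φ sin λ, sin φ).
The central angle between the endpoints is δ = arccos(p₁·p₂) ≈ 1.451 rad (83.1°). The total great-circle distance is δ·R ≈ 1.451 × 6371 ≈ 9243 km, so the target fraction is f = 8000/9243 ≈ 0.866.
Interpolate at f ≈ 0.866 with slerp weights a = sin((1−f)δ)/sin δ ≈ 0.195, b = sin(fδ)/sin δ ≈ 0.958.
p = a·p₁ + b·p₂ ≈ (0.534, -0.765, -0.359); φ = arcsin(p_z) ≈ -21.04°, λ = atan2(p_y, p_x) ≈ -55.09°.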